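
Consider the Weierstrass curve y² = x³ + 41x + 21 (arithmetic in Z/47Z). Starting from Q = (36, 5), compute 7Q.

Repeated addition: build up to 7Q.
2Q: tangent at (36, 5): λ = (3·36² + 41)/(2·5) ≡ 28/10. 10⁻¹ ≡ 33 (mod 47), so λ ≡ 28·33 ≡ 31.
  x = λ² - 36 - 36 = 961 - 72 ≡ 43; y = λ·(36 - 43) - 5 ≡ 13. → (43, 13)
3Q: (43, 13) + (36, 5). λ = (5 - 13)/(36 - 43) ≡ 39/40 mod 47. 40⁻¹ ≡ 20 (mod 47) since 40·20 = 800 ≡ 1, so λ ≡ 28.
  x = λ² - 43 - 36 = 784 - 79 ≡ 0; y = λ·(43 - 0) - 13 ≡ 16. → (0, 16)
4Q: (0, 16) + (36, 5). λ = (5 - 16)/(36 - 0) ≡ 36/36 mod 47. 36⁻¹ ≡ 17 (mod 47) since 36·17 = 612 ≡ 1, so λ ≡ 1.
  x = λ² - 0 - 36 = 1 - 36 ≡ 12; y = λ·(0 - 12) - 16 ≡ 19. → (12, 19)
5Q: (12, 19) + (36, 5). λ = (5 - 19)/(36 - 12) ≡ 33/24 mod 47. 24⁻¹ ≡ 2 (mod 47) since 24·2 = 48 ≡ 1, so λ ≡ 19.
  x = λ² - 12 - 36 = 361 - 48 ≡ 31; y = λ·(12 - 31) - 19 ≡ 43. → (31, 43)
6Q: (31, 43) + (36, 5). λ = (5 - 43)/(36 - 31) ≡ 9/5 mod 47. 5⁻¹ ≡ 19 (mod 47), so λ ≡ 30.
  x = λ² - 31 - 36 = 900 - 67 ≡ 34; y = λ·(31 - 34) - 43 ≡ 8. → (34, 8)
7Q: (34, 8) + (36, 5). λ = (5 - 8)/(36 - 34) ≡ 44/2 mod 47. 2⁻¹ ≡ 24 (mod 47), so λ ≡ 22.
  x = λ² - 34 - 36 = 484 - 70 ≡ 38; y = λ·(34 - 38) - 8 ≡ 45. → (38, 45)

(38, 45)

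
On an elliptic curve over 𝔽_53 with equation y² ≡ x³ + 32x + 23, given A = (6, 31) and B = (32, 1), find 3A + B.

First 3A:
Repeated addition: build up to 3A.
2A: tangent at (6, 31): λ = (3·6² + 32)/(2·31) ≡ 34/9. 9⁻¹ ≡ 6 (mod 53), so λ ≡ 34·6 ≡ 45.
  x = λ² - 6 - 6 = 2025 - 12 ≡ 52; y = λ·(6 - 52) - 31 ≡ 19. → (52, 19)
3A: (52, 19) + (6, 31). λ = (31 - 19)/(6 - 52) ≡ 12/7 mod 53. 7⁻¹ ≡ 38 (mod 53), so λ ≡ 32.
  x = λ² - 52 - 6 = 1024 - 58 ≡ 12; y = λ·(52 - 12) - 19 ≡ 42. → (12, 42)
3A = (12, 42).
Finally 3A + B:
(12, 42) + (32, 1). λ = (1 - 42)/(32 - 12) ≡ 12/20 mod 53. 20⁻¹ ≡ 8 (mod 53), so λ ≡ 43.
  x = λ² - 12 - 32 = 1849 - 44 ≡ 3; y = λ·(12 - 3) - 42 ≡ 27. → (3, 27)

(3, 27)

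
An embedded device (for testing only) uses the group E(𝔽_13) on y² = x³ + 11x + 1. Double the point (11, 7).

tangent at (11, 7): λ = (3·11² + 11)/(2·7) ≡ 10/1. 1⁻¹ ≡ 1 (mod 13) since 1·1 = 1 ≡ 1, so λ ≡ 10·1 ≡ 10.
  x = λ² - 11 - 11 = 100 - 22 ≡ 0; y = λ·(11 - 0) - 7 ≡ 12. → (0, 12)

(0, 12)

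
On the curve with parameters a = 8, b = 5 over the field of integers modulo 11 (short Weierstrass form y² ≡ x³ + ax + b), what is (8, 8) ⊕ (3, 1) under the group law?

(9, 6)

(8, 8) + (3, 1). λ = (1 - 8)/(3 - 8) ≡ 4/6 mod 11. 6⁻¹ ≡ 2 (mod 11) since 6·2 = 12 ≡ 1, so λ ≡ 8.
  x = λ² - 8 - 3 = 64 - 11 ≡ 9; y = λ·(8 - 9) - 8 ≡ 6. → (9, 6)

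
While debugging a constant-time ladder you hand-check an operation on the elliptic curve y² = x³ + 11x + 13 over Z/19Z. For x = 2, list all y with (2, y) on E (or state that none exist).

9, 10

x³ + 11x + 13 = 43 ≡ 5 (mod 19).
Square roots of 5 mod 19: 9 and 10 (since 9² = 81 ≡ 5).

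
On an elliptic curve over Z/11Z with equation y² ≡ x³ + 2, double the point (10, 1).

tangent at (10, 1): λ = (3·10² + 0)/(2·1) ≡ 3/2. 2⁻¹ ≡ 6 (mod 11), so λ ≡ 3·6 ≡ 7.
  x = λ² - 10 - 10 = 49 - 20 ≡ 7; y = λ·(10 - 7) - 1 ≡ 9. → (7, 9)

(7, 9)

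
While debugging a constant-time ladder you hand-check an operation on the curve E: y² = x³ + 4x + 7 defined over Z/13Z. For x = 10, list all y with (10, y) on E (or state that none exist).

none

x³ + 4x + 7 = 1047 ≡ 7 (mod 13).
7 is a non-residue mod 13; no y exists.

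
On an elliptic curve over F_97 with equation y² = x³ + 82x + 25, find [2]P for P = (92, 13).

tangent at (92, 13): λ = (3·92² + 82)/(2·13) ≡ 60/26. 26⁻¹ ≡ 56 (mod 97), so λ ≡ 60·56 ≡ 62.
  x = λ² - 92 - 92 = 3844 - 184 ≡ 71; y = λ·(92 - 71) - 13 ≡ 28. → (71, 28)

(71, 28)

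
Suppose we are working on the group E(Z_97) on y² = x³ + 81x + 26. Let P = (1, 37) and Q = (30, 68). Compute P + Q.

(39, 6)

(1, 37) + (30, 68). λ = (68 - 37)/(30 - 1) ≡ 31/29 mod 97. 29⁻¹ ≡ 87 (mod 97) since 29·87 = 2523 ≡ 1, so λ ≡ 78.
  x = λ² - 1 - 30 = 6084 - 31 ≡ 39; y = λ·(1 - 39) - 37 ≡ 6. → (39, 6)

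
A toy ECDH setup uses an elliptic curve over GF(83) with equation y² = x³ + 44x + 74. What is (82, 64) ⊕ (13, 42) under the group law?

(82, 64) + (13, 42). λ = (42 - 64)/(13 - 82) ≡ 61/14 mod 83. 14⁻¹ ≡ 6 (mod 83) since 14·6 = 84 ≡ 1, so λ ≡ 34.
  x = λ² - 82 - 13 = 1156 - 95 ≡ 65; y = λ·(82 - 65) - 64 ≡ 16. → (65, 16)

(65, 16)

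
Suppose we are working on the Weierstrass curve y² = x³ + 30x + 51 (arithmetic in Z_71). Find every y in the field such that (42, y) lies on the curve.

none

x³ + 30x + 51 = 75399 ≡ 68 (mod 71).
68 is a non-residue mod 71; no y exists.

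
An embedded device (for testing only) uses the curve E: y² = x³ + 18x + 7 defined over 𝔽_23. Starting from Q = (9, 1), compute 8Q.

Double-and-add on 8 = (1000)₂. Start with Q = (9, 1) for the leading 1-bit.
double: tangent at (9, 1): λ = (3·9² + 18)/(2·1) ≡ 8/2. 2⁻¹ ≡ 12 (mod 23), so λ ≡ 8·12 ≡ 4.
  x = λ² - 9 - 9 = 16 - 18 ≡ 21; y = λ·(9 - 21) - 1 ≡ 20. → (21, 20)
double: tangent at (21, 20): λ = (3·21² + 18)/(2·20) ≡ 7/17. 17⁻¹ ≡ 19 (mod 23), so λ ≡ 7·19 ≡ 18.
  x = λ² - 21 - 21 = 324 - 42 ≡ 6; y = λ·(21 - 6) - 20 ≡ 20. → (6, 20)
double: tangent at (6, 20): λ = (3·6² + 18)/(2·20) ≡ 11/17. 17⁻¹ ≡ 19 (mod 23), so λ ≡ 11·19 ≡ 2.
  x = λ² - 6 - 6 = 4 - 12 ≡ 15; y = λ·(6 - 15) - 20 ≡ 8. → (15, 8)

(15, 8)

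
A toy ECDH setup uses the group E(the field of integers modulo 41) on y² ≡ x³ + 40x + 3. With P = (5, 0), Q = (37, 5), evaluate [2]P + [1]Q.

(37, 5)

First 2P:
Repeated addition: build up to 2P.
2P: (5, 0) + (5, 0): same x and y₁ ≡ -y₂, so the sum is 𝒪.
2P = 𝒪.
Finally 2P + Q:
𝒪 + (37, 5) = (37, 5) (identity).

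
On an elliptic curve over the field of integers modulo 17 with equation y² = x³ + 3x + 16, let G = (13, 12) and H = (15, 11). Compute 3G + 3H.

First 3G:
Repeated addition: build up to 3G.
2G: tangent at (13, 12): λ = (3·13² + 3)/(2·12) ≡ 0/7. 7⁻¹ ≡ 5 (mod 17), so λ ≡ 0·5 ≡ 0.
  x = λ² - 13 - 13 = 0 - 26 ≡ 8; y = λ·(13 - 8) - 12 ≡ 5. → (8, 5)
3G: (8, 5) + (13, 12). λ = (12 - 5)/(13 - 8) ≡ 7/5 mod 17. 5⁻¹ ≡ 7 (mod 17) since 5·7 = 35 ≡ 1, so λ ≡ 15.
  x = λ² - 8 - 13 = 225 - 21 ≡ 0; y = λ·(8 - 0) - 5 ≡ 13. → (0, 13)
3G = (0, 13).
Next 3H:
Repeated addition: build up to 3H.
2H: tangent at (15, 11): λ = (3·15² + 3)/(2·11) ≡ 15/5. 5⁻¹ ≡ 7 (mod 17), so λ ≡ 15·7 ≡ 3.
  x = λ² - 15 - 15 = 9 - 30 ≡ 13; y = λ·(15 - 13) - 11 ≡ 12. → (13, 12)
3H: (13, 12) + (15, 11). λ = (11 - 12)/(15 - 13) ≡ 16/2 mod 17. 2⁻¹ ≡ 9 (mod 17), so λ ≡ 8.
  x = λ² - 13 - 15 = 64 - 28 ≡ 2; y = λ·(13 - 2) - 12 ≡ 8. → (2, 8)
3H = (2, 8).
Finally 3G + 3H:
(0, 13) + (2, 8). λ = (8 - 13)/(2 - 0) ≡ 12/2 mod 17. 2⁻¹ ≡ 9 (mod 17), so λ ≡ 6.
  x = λ² - 0 - 2 = 36 - 2 ≡ 0; y = λ·(0 - 0) - 13 ≡ 4. → (0, 4)

(0, 4)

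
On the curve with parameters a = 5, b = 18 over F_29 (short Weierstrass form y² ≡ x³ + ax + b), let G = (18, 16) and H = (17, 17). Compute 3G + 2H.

First 3G:
Repeated addition: build up to 3G.
2G: tangent at (18, 16): λ = (3·18² + 5)/(2·16) ≡ 20/3. 3⁻¹ ≡ 10 (mod 29), so λ ≡ 20·10 ≡ 26.
  x = λ² - 18 - 18 = 676 - 36 ≡ 2; y = λ·(18 - 2) - 16 ≡ 23. → (2, 23)
3G: (2, 23) + (18, 16). λ = (16 - 23)/(18 - 2) ≡ 22/16 mod 29. 16⁻¹ ≡ 20 (mod 29), so λ ≡ 5.
  x = λ² - 2 - 18 = 25 - 20 ≡ 5; y = λ·(2 - 5) - 23 ≡ 20. → (5, 20)
3G = (5, 20).
Next 2H:
Repeated addition: build up to 2H.
2H: tangent at (17, 17): λ = (3·17² + 5)/(2·17) ≡ 2/5. 5⁻¹ ≡ 6 (mod 29) since 5·6 = 30 ≡ 1, so λ ≡ 2·6 ≡ 12.
  x = λ² - 17 - 17 = 144 - 34 ≡ 23; y = λ·(17 - 23) - 17 ≡ 27. → (23, 27)
2H = (23, 27).
Finally 3G + 2H:
(5, 20) + (23, 27). λ = (27 - 20)/(23 - 5) ≡ 7/18 mod 29. 18⁻¹ ≡ 21 (mod 29), so λ ≡ 2.
  x = λ² - 5 - 23 = 4 - 28 ≡ 5; y = λ·(5 - 5) - 20 ≡ 9. → (5, 9)

(5, 9)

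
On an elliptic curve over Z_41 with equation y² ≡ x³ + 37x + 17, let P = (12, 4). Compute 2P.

tangent at (12, 4): λ = (3·12² + 37)/(2·4) ≡ 18/8. 8⁻¹ ≡ 36 (mod 41) since 8·36 = 288 ≡ 1, so λ ≡ 18·36 ≡ 33.
  x = λ² - 12 - 12 = 1089 - 24 ≡ 40; y = λ·(12 - 40) - 4 ≡ 15. → (40, 15)

(40, 15)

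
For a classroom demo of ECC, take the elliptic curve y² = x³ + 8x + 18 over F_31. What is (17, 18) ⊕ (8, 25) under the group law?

(17, 18) + (8, 25). λ = (25 - 18)/(8 - 17) ≡ 7/22 mod 31. 22⁻¹ ≡ 24 (mod 31), so λ ≡ 13.
  x = λ² - 17 - 8 = 169 - 25 ≡ 20; y = λ·(17 - 20) - 18 ≡ 5. → (20, 5)

(20, 5)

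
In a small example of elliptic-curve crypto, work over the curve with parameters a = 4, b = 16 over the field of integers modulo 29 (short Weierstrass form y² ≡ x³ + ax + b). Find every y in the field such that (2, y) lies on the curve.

none

x³ + 4x + 16 = 32 ≡ 3 (mod 29).
3 is a non-residue mod 29; no y exists.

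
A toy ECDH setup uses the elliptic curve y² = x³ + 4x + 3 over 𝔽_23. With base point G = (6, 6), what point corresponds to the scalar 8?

(1, 13)

Repeated addition: build up to 8G.
2G: tangent at (6, 6): λ = (3·6² + 4)/(2·6) ≡ 20/12. 12⁻¹ ≡ 2 (mod 23), so λ ≡ 20·2 ≡ 17.
  x = λ² - 6 - 6 = 289 - 12 ≡ 1; y = λ·(6 - 1) - 6 ≡ 10. → (1, 10)
3G: (1, 10) + (6, 6). λ = (6 - 10)/(6 - 1) ≡ 19/5 mod 23. 5⁻¹ ≡ 14 (mod 23) since 5·14 = 70 ≡ 1, so λ ≡ 13.
  x = λ² - 1 - 6 = 169 - 7 ≡ 1; y = λ·(1 - 1) - 10 ≡ 13. → (1, 13)
4G: (1, 13) + (6, 6). λ = (6 - 13)/(6 - 1) ≡ 16/5 mod 23. 5⁻¹ ≡ 14 (mod 23), so λ ≡ 17.
  x = λ² - 1 - 6 = 289 - 7 ≡ 6; y = λ·(1 - 6) - 13 ≡ 17. → (6, 17)
5G: (6, 17) + (6, 6): same x and y₁ ≡ -y₂, so the sum is O.
6G: O + (6, 6) = (6, 6) (identity).
7G: tangent at (6, 6): λ = (3·6² + 4)/(2·6) ≡ 20/12. 12⁻¹ ≡ 2 (mod 23), so λ ≡ 20·2 ≡ 17.
  x = λ² - 6 - 6 = 289 - 12 ≡ 1; y = λ·(6 - 1) - 6 ≡ 10. → (1, 10)
8G: (1, 10) + (6, 6). λ = (6 - 10)/(6 - 1) ≡ 19/5 mod 23. 5⁻¹ ≡ 14 (mod 23), so λ ≡ 13.
  x = λ² - 1 - 6 = 169 - 7 ≡ 1; y = λ·(1 - 1) - 10 ≡ 13. → (1, 13)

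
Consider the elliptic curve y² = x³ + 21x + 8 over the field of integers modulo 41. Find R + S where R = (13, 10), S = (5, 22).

(15, 34)

(13, 10) + (5, 22). λ = (22 - 10)/(5 - 13) ≡ 12/33 mod 41. 33⁻¹ ≡ 5 (mod 41), so λ ≡ 19.
  x = λ² - 13 - 5 = 361 - 18 ≡ 15; y = λ·(13 - 15) - 10 ≡ 34. → (15, 34)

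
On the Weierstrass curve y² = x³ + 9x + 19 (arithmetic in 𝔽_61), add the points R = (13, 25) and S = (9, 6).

(12, 56)

(13, 25) + (9, 6). λ = (6 - 25)/(9 - 13) ≡ 42/57 mod 61. 57⁻¹ ≡ 15 (mod 61), so λ ≡ 20.
  x = λ² - 13 - 9 = 400 - 22 ≡ 12; y = λ·(13 - 12) - 25 ≡ 56. → (12, 56)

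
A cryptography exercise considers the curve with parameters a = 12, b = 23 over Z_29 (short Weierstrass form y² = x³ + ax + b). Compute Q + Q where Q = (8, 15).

tangent at (8, 15): λ = (3·8² + 12)/(2·15) ≡ 1/1. 1⁻¹ ≡ 1 (mod 29) since 1·1 = 1 ≡ 1, so λ ≡ 1·1 ≡ 1.
  x = λ² - 8 - 8 = 1 - 16 ≡ 14; y = λ·(8 - 14) - 15 ≡ 8. → (14, 8)

(14, 8)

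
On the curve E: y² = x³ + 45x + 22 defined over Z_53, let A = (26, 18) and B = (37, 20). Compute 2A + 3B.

(39, 27)

First 2A:
Repeated addition: build up to 2A.
2A: tangent at (26, 18): λ = (3·26² + 45)/(2·18) ≡ 6/36. 36⁻¹ ≡ 28 (mod 53) since 36·28 = 1008 ≡ 1, so λ ≡ 6·28 ≡ 9.
  x = λ² - 26 - 26 = 81 - 52 ≡ 29; y = λ·(26 - 29) - 18 ≡ 8. → (29, 8)
2A = (29, 8).
Next 3B:
Repeated addition: build up to 3B.
2B: tangent at (37, 20): λ = (3·37² + 45)/(2·20) ≡ 18/40. 40⁻¹ ≡ 4 (mod 53) since 40·4 = 160 ≡ 1, so λ ≡ 18·4 ≡ 19.
  x = λ² - 37 - 37 = 361 - 74 ≡ 22; y = λ·(37 - 22) - 20 ≡ 0. → (22, 0)
3B: (22, 0) + (37, 20). λ = (20 - 0)/(37 - 22) ≡ 20/15 mod 53. 15⁻¹ ≡ 46 (mod 53), so λ ≡ 19.
  x = λ² - 22 - 37 = 361 - 59 ≡ 37; y = λ·(22 - 37) - 0 ≡ 33. → (37, 33)
3B = (37, 33).
Finally 2A + 3B:
(29, 8) + (37, 33). λ = (33 - 8)/(37 - 29) ≡ 25/8 mod 53. 8⁻¹ ≡ 20 (mod 53), so λ ≡ 23.
  x = λ² - 29 - 37 = 529 - 66 ≡ 39; y = λ·(29 - 39) - 8 ≡ 27. → (39, 27)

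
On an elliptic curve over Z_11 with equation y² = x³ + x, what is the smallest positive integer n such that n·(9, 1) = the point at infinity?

2P: tangent at (9, 1): λ = (3·9² + 1)/(2·1) ≡ 2/2. 2⁻¹ ≡ 6 (mod 11) since 2·6 = 12 ≡ 1, so λ ≡ 2·6 ≡ 1.
  x = λ² - 9 - 9 = 1 - 18 ≡ 5; y = λ·(9 - 5) - 1 ≡ 3. → (5, 3)
3P: (5, 3) + (9, 1). λ = (1 - 3)/(9 - 5) ≡ 9/4 mod 11. 4⁻¹ ≡ 3 (mod 11) since 4·3 = 12 ≡ 1, so λ ≡ 5.
  x = λ² - 5 - 9 = 25 - 14 ≡ 0; y = λ·(5 - 0) - 3 ≡ 0. → (0, 0)
4P: (0, 0) + (9, 1). λ = (1 - 0)/(9 - 0) ≡ 1/9 mod 11. 9⁻¹ ≡ 5 (mod 11) since 9·5 = 45 ≡ 1, so λ ≡ 5.
  x = λ² - 0 - 9 = 25 - 9 ≡ 5; y = λ·(0 - 5) - 0 ≡ 8. → (5, 8)
5P: (5, 8) + (9, 1). λ = (1 - 8)/(9 - 5) ≡ 4/4 mod 11. 4⁻¹ ≡ 3 (mod 11), so λ ≡ 1.
  x = λ² - 5 - 9 = 1 - 14 ≡ 9; y = λ·(5 - 9) - 8 ≡ 10. → (9, 10)
6P: (9, 10) + (9, 1): same x and y₁ ≡ -y₂, so the sum is the point at infinity.
6P = the point at infinity, so the order is 6.

6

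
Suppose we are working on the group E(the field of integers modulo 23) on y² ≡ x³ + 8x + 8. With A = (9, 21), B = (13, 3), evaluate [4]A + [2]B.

(2, 3)

First 4A:
Repeated addition: build up to 4A.
2A: tangent at (9, 21): λ = (3·9² + 8)/(2·21) ≡ 21/19. 19⁻¹ ≡ 17 (mod 23) since 19·17 = 323 ≡ 1, so λ ≡ 21·17 ≡ 12.
  x = λ² - 9 - 9 = 144 - 18 ≡ 11; y = λ·(9 - 11) - 21 ≡ 1. → (11, 1)
3A: (11, 1) + (9, 21). λ = (21 - 1)/(9 - 11) ≡ 20/21 mod 23. 21⁻¹ ≡ 11 (mod 23), so λ ≡ 13.
  x = λ² - 11 - 9 = 169 - 20 ≡ 11; y = λ·(11 - 11) - 1 ≡ 22. → (11, 22)
4A: (11, 22) + (9, 21). λ = (21 - 22)/(9 - 11) ≡ 22/21 mod 23. 21⁻¹ ≡ 11 (mod 23) since 21·11 = 231 ≡ 1, so λ ≡ 12.
  x = λ² - 11 - 9 = 144 - 20 ≡ 9; y = λ·(11 - 9) - 22 ≡ 2. → (9, 2)
4A = (9, 2).
Next 2B:
Repeated addition: build up to 2B.
2B: tangent at (13, 3): λ = (3·13² + 8)/(2·3) ≡ 9/6. 6⁻¹ ≡ 4 (mod 23) since 6·4 = 24 ≡ 1, so λ ≡ 9·4 ≡ 13.
  x = λ² - 13 - 13 = 169 - 26 ≡ 5; y = λ·(13 - 5) - 3 ≡ 9. → (5, 9)
2B = (5, 9).
Finally 4A + 2B:
(9, 2) + (5, 9). λ = (9 - 2)/(5 - 9) ≡ 7/19 mod 23. 19⁻¹ ≡ 17 (mod 23) since 19·17 = 323 ≡ 1, so λ ≡ 4.
  x = λ² - 9 - 5 = 16 - 14 ≡ 2; y = λ·(9 - 2) - 2 ≡ 3. → (2, 3)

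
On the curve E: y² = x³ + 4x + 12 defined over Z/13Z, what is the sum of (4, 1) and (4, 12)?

The two points share x = 4 and their y-coordinates satisfy 1 + 12 ≡ 0 (mod 13), so they are inverses. Their sum is ∞.

O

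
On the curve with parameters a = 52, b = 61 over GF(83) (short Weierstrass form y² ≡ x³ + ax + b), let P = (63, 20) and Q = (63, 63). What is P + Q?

O

The two points share x = 63 and their y-coordinates satisfy 20 + 63 ≡ 0 (mod 83), so they are inverses. Their sum is O.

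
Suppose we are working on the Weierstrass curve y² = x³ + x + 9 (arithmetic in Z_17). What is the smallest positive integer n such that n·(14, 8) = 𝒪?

5

2P: tangent at (14, 8): λ = (3·14² + 1)/(2·8) ≡ 11/16. 16⁻¹ ≡ 16 (mod 17), so λ ≡ 11·16 ≡ 6.
  x = λ² - 14 - 14 = 36 - 28 ≡ 8; y = λ·(14 - 8) - 8 ≡ 11. → (8, 11)
3P: (8, 11) + (14, 8). λ = (8 - 11)/(14 - 8) ≡ 14/6 mod 17. 6⁻¹ ≡ 3 (mod 17), so λ ≡ 8.
  x = λ² - 8 - 14 = 64 - 22 ≡ 8; y = λ·(8 - 8) - 11 ≡ 6. → (8, 6)
4P: (8, 6) + (14, 8). λ = (8 - 6)/(14 - 8) ≡ 2/6 mod 17. 6⁻¹ ≡ 3 (mod 17), so λ ≡ 6.
  x = λ² - 8 - 14 = 36 - 22 ≡ 14; y = λ·(8 - 14) - 6 ≡ 9. → (14, 9)
5P: (14, 9) + (14, 8): same x and y₁ ≡ -y₂, so the sum is 𝒪.
5P = 𝒪, so the order is 5.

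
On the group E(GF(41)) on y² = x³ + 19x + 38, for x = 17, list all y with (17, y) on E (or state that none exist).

x³ + 19x + 38 = 5274 ≡ 26 (mod 41).
26 is a non-residue mod 41; no y exists.

none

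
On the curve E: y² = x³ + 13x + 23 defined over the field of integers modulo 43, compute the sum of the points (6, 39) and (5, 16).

(6, 39) + (5, 16). λ = (16 - 39)/(5 - 6) ≡ 20/42 mod 43. 42⁻¹ ≡ 42 (mod 43) since 42·42 = 1764 ≡ 1, so λ ≡ 23.
  x = λ² - 6 - 5 = 529 - 11 ≡ 2; y = λ·(6 - 2) - 39 ≡ 10. → (2, 10)

(2, 10)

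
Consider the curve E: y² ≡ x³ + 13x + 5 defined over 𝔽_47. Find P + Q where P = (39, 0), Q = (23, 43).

(35, 1)

(39, 0) + (23, 43). λ = (43 - 0)/(23 - 39) ≡ 43/31 mod 47. 31⁻¹ ≡ 44 (mod 47), so λ ≡ 12.
  x = λ² - 39 - 23 = 144 - 62 ≡ 35; y = λ·(39 - 35) - 0 ≡ 1. → (35, 1)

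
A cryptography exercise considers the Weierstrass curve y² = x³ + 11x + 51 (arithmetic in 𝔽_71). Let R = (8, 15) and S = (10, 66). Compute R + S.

(8, 15) + (10, 66). λ = (66 - 15)/(10 - 8) ≡ 51/2 mod 71. 2⁻¹ ≡ 36 (mod 71) since 2·36 = 72 ≡ 1, so λ ≡ 61.
  x = λ² - 8 - 10 = 3721 - 18 ≡ 11; y = λ·(8 - 11) - 15 ≡ 15. → (11, 15)

(11, 15)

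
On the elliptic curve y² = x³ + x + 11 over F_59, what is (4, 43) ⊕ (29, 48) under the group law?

(4, 43) + (29, 48). λ = (48 - 43)/(29 - 4) ≡ 5/25 mod 59. 25⁻¹ ≡ 26 (mod 59), so λ ≡ 12.
  x = λ² - 4 - 29 = 144 - 33 ≡ 52; y = λ·(4 - 52) - 43 ≡ 30. → (52, 30)

(52, 30)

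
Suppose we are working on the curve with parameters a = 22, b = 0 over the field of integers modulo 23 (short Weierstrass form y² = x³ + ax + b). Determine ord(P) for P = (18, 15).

2P: tangent at (18, 15): λ = (3·18² + 22)/(2·15) ≡ 5/7. 7⁻¹ ≡ 10 (mod 23), so λ ≡ 5·10 ≡ 4.
  x = λ² - 18 - 18 = 16 - 36 ≡ 3; y = λ·(18 - 3) - 15 ≡ 22. → (3, 22)
3P: (3, 22) + (18, 15). λ = (15 - 22)/(18 - 3) ≡ 16/15 mod 23. 15⁻¹ ≡ 20 (mod 23), so λ ≡ 21.
  x = λ² - 3 - 18 = 441 - 21 ≡ 6; y = λ·(3 - 6) - 22 ≡ 7. → (6, 7)
4P: (6, 7) + (18, 15). λ = (15 - 7)/(18 - 6) ≡ 8/12 mod 23. 12⁻¹ ≡ 2 (mod 23), so λ ≡ 16.
  x = λ² - 6 - 18 = 256 - 24 ≡ 2; y = λ·(6 - 2) - 7 ≡ 11. → (2, 11)
5P: (2, 11) + (18, 15). λ = (15 - 11)/(18 - 2) ≡ 4/16 mod 23. 16⁻¹ ≡ 13 (mod 23) since 16·13 = 208 ≡ 1, so λ ≡ 6.
  x = λ² - 2 - 18 = 36 - 20 ≡ 16; y = λ·(2 - 16) - 11 ≡ 20. → (16, 20)
6P: (16, 20) + (18, 15). λ = (15 - 20)/(18 - 16) ≡ 18/2 mod 23. 2⁻¹ ≡ 12 (mod 23) since 2·12 = 24 ≡ 1, so λ ≡ 9.
  x = λ² - 16 - 18 = 81 - 34 ≡ 1; y = λ·(16 - 1) - 20 ≡ 0. → (1, 0)
7P: (1, 0) + (18, 15). λ = (15 - 0)/(18 - 1) ≡ 15/17 mod 23. 17⁻¹ ≡ 19 (mod 23), so λ ≡ 9.
  x = λ² - 1 - 18 = 81 - 19 ≡ 16; y = λ·(1 - 16) - 0 ≡ 3. → (16, 3)
8P: (16, 3) + (18, 15). λ = (15 - 3)/(18 - 16) ≡ 12/2 mod 23. 2⁻¹ ≡ 12 (mod 23), so λ ≡ 6.
  x = λ² - 16 - 18 = 36 - 34 ≡ 2; y = λ·(16 - 2) - 3 ≡ 12. → (2, 12)
9P: (2, 12) + (18, 15). λ = (15 - 12)/(18 - 2) ≡ 3/16 mod 23. 16⁻¹ ≡ 13 (mod 23), so λ ≡ 16.
  x = λ² - 2 - 18 = 256 - 20 ≡ 6; y = λ·(2 - 6) - 12 ≡ 16. → (6, 16)
10P: (6, 16) + (18, 15). λ = (15 - 16)/(18 - 6) ≡ 22/12 mod 23. 12⁻¹ ≡ 2 (mod 23), so λ ≡ 21.
  x = λ² - 6 - 18 = 441 - 24 ≡ 3; y = λ·(6 - 3) - 16 ≡ 1. → (3, 1)
11P: (3, 1) + (18, 15). λ = (15 - 1)/(18 - 3) ≡ 14/15 mod 23. 15⁻¹ ≡ 20 (mod 23) since 15·20 = 300 ≡ 1, so λ ≡ 4.
  x = λ² - 3 - 18 = 16 - 21 ≡ 18; y = λ·(3 - 18) - 1 ≡ 8. → (18, 8)
12P: (18, 8) + (18, 15): same x and y₁ ≡ -y₂, so the sum is the point at infinity.
12P = the point at infinity, so the order is 12.

12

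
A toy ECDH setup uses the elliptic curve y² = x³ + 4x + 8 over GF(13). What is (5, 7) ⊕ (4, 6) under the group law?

(5, 7) + (4, 6). λ = (6 - 7)/(4 - 5) ≡ 12/12 mod 13. 12⁻¹ ≡ 12 (mod 13), so λ ≡ 1.
  x = λ² - 5 - 4 = 1 - 9 ≡ 5; y = λ·(5 - 5) - 7 ≡ 6. → (5, 6)

(5, 6)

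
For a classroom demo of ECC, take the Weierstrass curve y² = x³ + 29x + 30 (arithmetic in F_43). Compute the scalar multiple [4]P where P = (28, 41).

(9, 26)

Repeated addition: build up to 4P.
2P: tangent at (28, 41): λ = (3·28² + 29)/(2·41) ≡ 16/39. 39⁻¹ ≡ 32 (mod 43), so λ ≡ 16·32 ≡ 39.
  x = λ² - 28 - 28 = 1521 - 56 ≡ 3; y = λ·(28 - 3) - 41 ≡ 31. → (3, 31)
3P: (3, 31) + (28, 41). λ = (41 - 31)/(28 - 3) ≡ 10/25 mod 43. 25⁻¹ ≡ 31 (mod 43), so λ ≡ 9.
  x = λ² - 3 - 28 = 81 - 31 ≡ 7; y = λ·(3 - 7) - 31 ≡ 19. → (7, 19)
4P: (7, 19) + (28, 41). λ = (41 - 19)/(28 - 7) ≡ 22/21 mod 43. 21⁻¹ ≡ 41 (mod 43), so λ ≡ 42.
  x = λ² - 7 - 28 = 1764 - 35 ≡ 9; y = λ·(7 - 9) - 19 ≡ 26. → (9, 26)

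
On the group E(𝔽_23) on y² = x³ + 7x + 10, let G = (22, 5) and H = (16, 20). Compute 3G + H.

(16, 3)

First 3G:
Repeated addition: build up to 3G.
2G: tangent at (22, 5): λ = (3·22² + 7)/(2·5) ≡ 10/10. 10⁻¹ ≡ 7 (mod 23) since 10·7 = 70 ≡ 1, so λ ≡ 10·7 ≡ 1.
  x = λ² - 22 - 22 = 1 - 44 ≡ 3; y = λ·(22 - 3) - 5 ≡ 14. → (3, 14)
3G: (3, 14) + (22, 5). λ = (5 - 14)/(22 - 3) ≡ 14/19 mod 23. 19⁻¹ ≡ 17 (mod 23) since 19·17 = 323 ≡ 1, so λ ≡ 8.
  x = λ² - 3 - 22 = 64 - 25 ≡ 16; y = λ·(3 - 16) - 14 ≡ 20. → (16, 20)
3G = (16, 20).
Finally 3G + H:
tangent at (16, 20): λ = (3·16² + 7)/(2·20) ≡ 16/17. 17⁻¹ ≡ 19 (mod 23) since 17·19 = 323 ≡ 1, so λ ≡ 16·19 ≡ 5.
  x = λ² - 16 - 16 = 25 - 32 ≡ 16; y = λ·(16 - 16) - 20 ≡ 3. → (16, 3)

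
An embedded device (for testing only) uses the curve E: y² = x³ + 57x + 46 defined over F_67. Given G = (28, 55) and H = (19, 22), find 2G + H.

(50, 44)

First 2G:
Repeated addition: build up to 2G.
2G: tangent at (28, 55): λ = (3·28² + 57)/(2·55) ≡ 64/43. 43⁻¹ ≡ 53 (mod 67), so λ ≡ 64·53 ≡ 42.
  x = λ² - 28 - 28 = 1764 - 56 ≡ 33; y = λ·(28 - 33) - 55 ≡ 3. → (33, 3)
2G = (33, 3).
Finally 2G + H:
(33, 3) + (19, 22). λ = (22 - 3)/(19 - 33) ≡ 19/53 mod 67. 53⁻¹ ≡ 43 (mod 67), so λ ≡ 13.
  x = λ² - 33 - 19 = 169 - 52 ≡ 50; y = λ·(33 - 50) - 3 ≡ 44. → (50, 44)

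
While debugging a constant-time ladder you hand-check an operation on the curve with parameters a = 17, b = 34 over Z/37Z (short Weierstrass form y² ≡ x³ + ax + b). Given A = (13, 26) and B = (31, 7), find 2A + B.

First 2A:
Repeated addition: build up to 2A.
2A: tangent at (13, 26): λ = (3·13² + 17)/(2·26) ≡ 6/15. 15⁻¹ ≡ 5 (mod 37), so λ ≡ 6·5 ≡ 30.
  x = λ² - 13 - 13 = 900 - 26 ≡ 23; y = λ·(13 - 23) - 26 ≡ 7. → (23, 7)
2A = (23, 7).
Finally 2A + B:
(23, 7) + (31, 7). λ = (7 - 7)/(31 - 23) ≡ 0/8 mod 37. 8⁻¹ ≡ 14 (mod 37) since 8·14 = 112 ≡ 1, so λ ≡ 0.
  x = λ² - 23 - 31 = 0 - 54 ≡ 20; y = λ·(23 - 20) - 7 ≡ 30. → (20, 30)

(20, 30)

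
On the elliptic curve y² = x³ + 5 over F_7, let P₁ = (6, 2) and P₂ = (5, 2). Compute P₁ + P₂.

(3, 5)

(6, 2) + (5, 2). λ = (2 - 2)/(5 - 6) ≡ 0/6 mod 7. 6⁻¹ ≡ 6 (mod 7), so λ ≡ 0.
  x = λ² - 6 - 5 = 0 - 11 ≡ 3; y = λ·(6 - 3) - 2 ≡ 5. → (3, 5)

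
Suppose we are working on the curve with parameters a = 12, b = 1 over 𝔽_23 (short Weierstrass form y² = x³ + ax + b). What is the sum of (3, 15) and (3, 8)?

O

The two points share x = 3 and their y-coordinates satisfy 15 + 8 ≡ 0 (mod 23), so they are inverses. Their sum is the point at infinity.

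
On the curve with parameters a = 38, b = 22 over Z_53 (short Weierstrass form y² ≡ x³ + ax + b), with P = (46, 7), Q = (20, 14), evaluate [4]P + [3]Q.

First 4P:
Repeated addition: build up to 4P.
2P: tangent at (46, 7): λ = (3·46² + 38)/(2·7) ≡ 26/14. 14⁻¹ ≡ 19 (mod 53), so λ ≡ 26·19 ≡ 17.
  x = λ² - 46 - 46 = 289 - 92 ≡ 38; y = λ·(46 - 38) - 7 ≡ 23. → (38, 23)
3P: (38, 23) + (46, 7). λ = (7 - 23)/(46 - 38) ≡ 37/8 mod 53. 8⁻¹ ≡ 20 (mod 53) since 8·20 = 160 ≡ 1, so λ ≡ 51.
  x = λ² - 38 - 46 = 2601 - 84 ≡ 26; y = λ·(38 - 26) - 23 ≡ 6. → (26, 6)
4P: (26, 6) + (46, 7). λ = (7 - 6)/(46 - 26) ≡ 1/20 mod 53. 20⁻¹ ≡ 8 (mod 53) since 20·8 = 160 ≡ 1, so λ ≡ 8.
  x = λ² - 26 - 46 = 64 - 72 ≡ 45; y = λ·(26 - 45) - 6 ≡ 1. → (45, 1)
4P = (45, 1).
Next 3Q:
Repeated addition: build up to 3Q.
2Q: tangent at (20, 14): λ = (3·20² + 38)/(2·14) ≡ 19/28. 28⁻¹ ≡ 36 (mod 53) since 28·36 = 1008 ≡ 1, so λ ≡ 19·36 ≡ 48.
  x = λ² - 20 - 20 = 2304 - 40 ≡ 38; y = λ·(20 - 38) - 14 ≡ 23. → (38, 23)
3Q: (38, 23) + (20, 14). λ = (14 - 23)/(20 - 38) ≡ 44/35 mod 53. 35⁻¹ ≡ 50 (mod 53), so λ ≡ 27.
  x = λ² - 38 - 20 = 729 - 58 ≡ 35; y = λ·(38 - 35) - 23 ≡ 5. → (35, 5)
3Q = (35, 5).
Finally 4P + 3Q:
(45, 1) + (35, 5). λ = (5 - 1)/(35 - 45) ≡ 4/43 mod 53. 43⁻¹ ≡ 37 (mod 53), so λ ≡ 42.
  x = λ² - 45 - 35 = 1764 - 80 ≡ 41; y = λ·(45 - 41) - 1 ≡ 8. → (41, 8)

(41, 8)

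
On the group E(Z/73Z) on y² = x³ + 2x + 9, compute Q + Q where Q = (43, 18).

tangent at (43, 18): λ = (3·43² + 2)/(2·18) ≡ 1/36. 36⁻¹ ≡ 71 (mod 73), so λ ≡ 1·71 ≡ 71.
  x = λ² - 43 - 43 = 5041 - 86 ≡ 64; y = λ·(43 - 64) - 18 ≡ 24. → (64, 24)

(64, 24)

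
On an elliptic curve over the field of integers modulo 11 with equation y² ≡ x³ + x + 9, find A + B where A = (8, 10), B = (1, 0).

(8, 10) + (1, 0). λ = (0 - 10)/(1 - 8) ≡ 1/4 mod 11. 4⁻¹ ≡ 3 (mod 11), so λ ≡ 3.
  x = λ² - 8 - 1 = 9 - 9 ≡ 0; y = λ·(8 - 0) - 10 ≡ 3. → (0, 3)

(0, 3)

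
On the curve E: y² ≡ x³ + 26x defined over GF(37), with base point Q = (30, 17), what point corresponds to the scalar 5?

(30, 20)

Double-and-add on 5 = (101)₂. Start with Q = (30, 17) for the leading 1-bit.
double: tangent at (30, 17): λ = (3·30² + 26)/(2·17) ≡ 25/34. 34⁻¹ ≡ 12 (mod 37) since 34·12 = 408 ≡ 1, so λ ≡ 25·12 ≡ 4.
  x = λ² - 30 - 30 = 16 - 60 ≡ 30; y = λ·(30 - 30) - 17 ≡ 20. → (30, 20)
double: tangent at (30, 20): λ = (3·30² + 26)/(2·20) ≡ 25/3. 3⁻¹ ≡ 25 (mod 37), so λ ≡ 25·25 ≡ 33.
  x = λ² - 30 - 30 = 1089 - 60 ≡ 30; y = λ·(30 - 30) - 20 ≡ 17. → (30, 17)
add Q: tangent at (30, 17): λ = (3·30² + 26)/(2·17) ≡ 25/34. 34⁻¹ ≡ 12 (mod 37), so λ ≡ 25·12 ≡ 4.
  x = λ² - 30 - 30 = 16 - 60 ≡ 30; y = λ·(30 - 30) - 17 ≡ 20. → (30, 20)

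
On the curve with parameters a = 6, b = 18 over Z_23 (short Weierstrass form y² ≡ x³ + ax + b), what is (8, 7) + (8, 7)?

(8, 16)

tangent at (8, 7): λ = (3·8² + 6)/(2·7) ≡ 14/14. 14⁻¹ ≡ 5 (mod 23), so λ ≡ 14·5 ≡ 1.
  x = λ² - 8 - 8 = 1 - 16 ≡ 8; y = λ·(8 - 8) - 7 ≡ 16. → (8, 16)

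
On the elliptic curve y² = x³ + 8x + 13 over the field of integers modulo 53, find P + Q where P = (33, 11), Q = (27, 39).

(33, 11) + (27, 39). λ = (39 - 11)/(27 - 33) ≡ 28/47 mod 53. 47⁻¹ ≡ 44 (mod 53), so λ ≡ 13.
  x = λ² - 33 - 27 = 169 - 60 ≡ 3; y = λ·(33 - 3) - 11 ≡ 8. → (3, 8)

(3, 8)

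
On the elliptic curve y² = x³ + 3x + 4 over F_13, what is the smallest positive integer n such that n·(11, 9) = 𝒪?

2P: tangent at (11, 9): λ = (3·11² + 3)/(2·9) ≡ 2/5. 5⁻¹ ≡ 8 (mod 13) since 5·8 = 40 ≡ 1, so λ ≡ 2·8 ≡ 3.
  x = λ² - 11 - 11 = 9 - 22 ≡ 0; y = λ·(11 - 0) - 9 ≡ 11. → (0, 11)
3P: (0, 11) + (11, 9). λ = (9 - 11)/(11 - 0) ≡ 11/11 mod 13. 11⁻¹ ≡ 6 (mod 13), so λ ≡ 1.
  x = λ² - 0 - 11 = 1 - 11 ≡ 3; y = λ·(0 - 3) - 11 ≡ 12. → (3, 12)
4P: (3, 12) + (11, 9). λ = (9 - 12)/(11 - 3) ≡ 10/8 mod 13. 8⁻¹ ≡ 5 (mod 13), so λ ≡ 11.
  x = λ² - 3 - 11 = 121 - 14 ≡ 3; y = λ·(3 - 3) - 12 ≡ 1. → (3, 1)
5P: (3, 1) + (11, 9). λ = (9 - 1)/(11 - 3) ≡ 8/8 mod 13. 8⁻¹ ≡ 5 (mod 13), so λ ≡ 1.
  x = λ² - 3 - 11 = 1 - 14 ≡ 0; y = λ·(3 - 0) - 1 ≡ 2. → (0, 2)
6P: (0, 2) + (11, 9). λ = (9 - 2)/(11 - 0) ≡ 7/11 mod 13. 11⁻¹ ≡ 6 (mod 13), so λ ≡ 3.
  x = λ² - 0 - 11 = 9 - 11 ≡ 11; y = λ·(0 - 11) - 2 ≡ 4. → (11, 4)
7P: (11, 4) + (11, 9): same x and y₁ ≡ -y₂, so the sum is 𝒪.
7P = 𝒪, so the order is 7.

7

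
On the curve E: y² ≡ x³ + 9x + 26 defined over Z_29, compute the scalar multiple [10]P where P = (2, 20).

Repeated addition: build up to 10P.
2P: tangent at (2, 20): λ = (3·2² + 9)/(2·20) ≡ 21/11. 11⁻¹ ≡ 8 (mod 29), so λ ≡ 21·8 ≡ 23.
  x = λ² - 2 - 2 = 529 - 4 ≡ 3; y = λ·(2 - 3) - 20 ≡ 15. → (3, 15)
3P: (3, 15) + (2, 20). λ = (20 - 15)/(2 - 3) ≡ 5/28 mod 29. 28⁻¹ ≡ 28 (mod 29), so λ ≡ 24.
  x = λ² - 3 - 2 = 576 - 5 ≡ 20; y = λ·(3 - 20) - 15 ≡ 12. → (20, 12)
4P: (20, 12) + (2, 20). λ = (20 - 12)/(2 - 20) ≡ 8/11 mod 29. 11⁻¹ ≡ 8 (mod 29), so λ ≡ 6.
  x = λ² - 20 - 2 = 36 - 22 ≡ 14; y = λ·(20 - 14) - 12 ≡ 24. → (14, 24)
5P: (14, 24) + (2, 20). λ = (20 - 24)/(2 - 14) ≡ 25/17 mod 29. 17⁻¹ ≡ 12 (mod 29), so λ ≡ 10.
  x = λ² - 14 - 2 = 100 - 16 ≡ 26; y = λ·(14 - 26) - 24 ≡ 1. → (26, 1)
6P: (26, 1) + (2, 20). λ = (20 - 1)/(2 - 26) ≡ 19/5 mod 29. 5⁻¹ ≡ 6 (mod 29) since 5·6 = 30 ≡ 1, so λ ≡ 27.
  x = λ² - 26 - 2 = 729 - 28 ≡ 5; y = λ·(26 - 5) - 1 ≡ 15. → (5, 15)
7P: (5, 15) + (2, 20). λ = (20 - 15)/(2 - 5) ≡ 5/26 mod 29. 26⁻¹ ≡ 19 (mod 29), so λ ≡ 8.
  x = λ² - 5 - 2 = 64 - 7 ≡ 28; y = λ·(5 - 28) - 15 ≡ 4. → (28, 4)
8P: (28, 4) + (2, 20). λ = (20 - 4)/(2 - 28) ≡ 16/3 mod 29. 3⁻¹ ≡ 10 (mod 29), so λ ≡ 15.
  x = λ² - 28 - 2 = 225 - 30 ≡ 21; y = λ·(28 - 21) - 4 ≡ 14. → (21, 14)
9P: (21, 14) + (2, 20). λ = (20 - 14)/(2 - 21) ≡ 6/10 mod 29. 10⁻¹ ≡ 3 (mod 29), so λ ≡ 18.
  x = λ² - 21 - 2 = 324 - 23 ≡ 11; y = λ·(21 - 11) - 14 ≡ 21. → (11, 21)
10P: (11, 21) + (2, 20). λ = (20 - 21)/(2 - 11) ≡ 28/20 mod 29. 20⁻¹ ≡ 16 (mod 29) since 20·16 = 320 ≡ 1, so λ ≡ 13.
  x = λ² - 11 - 2 = 169 - 13 ≡ 11; y = λ·(11 - 11) - 21 ≡ 8. → (11, 8)

(11, 8)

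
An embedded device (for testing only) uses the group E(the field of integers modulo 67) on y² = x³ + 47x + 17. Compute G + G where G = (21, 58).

(65, 60)

tangent at (21, 58): λ = (3·21² + 47)/(2·58) ≡ 30/49. 49⁻¹ ≡ 26 (mod 67) since 49·26 = 1274 ≡ 1, so λ ≡ 30·26 ≡ 43.
  x = λ² - 21 - 21 = 1849 - 42 ≡ 65; y = λ·(21 - 65) - 58 ≡ 60. → (65, 60)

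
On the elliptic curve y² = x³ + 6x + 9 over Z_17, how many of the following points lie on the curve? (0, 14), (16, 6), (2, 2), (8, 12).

(0, 14): 14² ≡ 9, rhs ≡ 9 → on.
(16, 6): 6² ≡ 2, rhs ≡ 2 → on.
(2, 2): 2² ≡ 4, rhs ≡ 12 → off.
(8, 12): 12² ≡ 8, rhs ≡ 8 → on.

3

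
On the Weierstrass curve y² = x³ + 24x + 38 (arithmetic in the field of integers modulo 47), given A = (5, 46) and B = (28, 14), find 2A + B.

(1, 4)

First 2A:
Repeated addition: build up to 2A.
2A: tangent at (5, 46): λ = (3·5² + 24)/(2·46) ≡ 5/45. 45⁻¹ ≡ 23 (mod 47) since 45·23 = 1035 ≡ 1, so λ ≡ 5·23 ≡ 21.
  x = λ² - 5 - 5 = 441 - 10 ≡ 8; y = λ·(5 - 8) - 46 ≡ 32. → (8, 32)
2A = (8, 32).
Finally 2A + B:
(8, 32) + (28, 14). λ = (14 - 32)/(28 - 8) ≡ 29/20 mod 47. 20⁻¹ ≡ 40 (mod 47), so λ ≡ 32.
  x = λ² - 8 - 28 = 1024 - 36 ≡ 1; y = λ·(8 - 1) - 32 ≡ 4. → (1, 4)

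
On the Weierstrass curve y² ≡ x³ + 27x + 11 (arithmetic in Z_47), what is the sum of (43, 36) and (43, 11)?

The two points share x = 43 and their y-coordinates satisfy 36 + 11 ≡ 0 (mod 47), so they are inverses. Their sum is the point at infinity.

O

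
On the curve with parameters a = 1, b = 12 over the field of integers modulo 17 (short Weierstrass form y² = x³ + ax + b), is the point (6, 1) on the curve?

y² = 1² ≡ 1; x³ + 1x + 12 = 234 ≡ 13 (mod 17). 1 ≠ 13.

no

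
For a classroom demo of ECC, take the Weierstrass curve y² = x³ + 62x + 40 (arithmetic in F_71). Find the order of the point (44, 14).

2P: tangent at (44, 14): λ = (3·44² + 62)/(2·14) ≡ 48/28. 28⁻¹ ≡ 33 (mod 71), so λ ≡ 48·33 ≡ 22.
  x = λ² - 44 - 44 = 484 - 88 ≡ 41; y = λ·(44 - 41) - 14 ≡ 52. → (41, 52)
3P: (41, 52) + (44, 14). λ = (14 - 52)/(44 - 41) ≡ 33/3 mod 71. 3⁻¹ ≡ 24 (mod 71), so λ ≡ 11.
  x = λ² - 41 - 44 = 121 - 85 ≡ 36; y = λ·(41 - 36) - 52 ≡ 3. → (36, 3)
4P: (36, 3) + (44, 14). λ = (14 - 3)/(44 - 36) ≡ 11/8 mod 71. 8⁻¹ ≡ 9 (mod 71) since 8·9 = 72 ≡ 1, so λ ≡ 28.
  x = λ² - 36 - 44 = 784 - 80 ≡ 65; y = λ·(36 - 65) - 3 ≡ 37. → (65, 37)
5P: (65, 37) + (44, 14). λ = (14 - 37)/(44 - 65) ≡ 48/50 mod 71. 50⁻¹ ≡ 27 (mod 71) since 50·27 = 1350 ≡ 1, so λ ≡ 18.
  x = λ² - 65 - 44 = 324 - 109 ≡ 2; y = λ·(65 - 2) - 37 ≡ 32. → (2, 32)
6P: (2, 32) + (44, 14). λ = (14 - 32)/(44 - 2) ≡ 53/42 mod 71. 42⁻¹ ≡ 22 (mod 71), so λ ≡ 30.
  x = λ² - 2 - 44 = 900 - 46 ≡ 2; y = λ·(2 - 2) - 32 ≡ 39. → (2, 39)
7P: (2, 39) + (44, 14). λ = (14 - 39)/(44 - 2) ≡ 46/42 mod 71. 42⁻¹ ≡ 22 (mod 71) since 42·22 = 924 ≡ 1, so λ ≡ 18.
  x = λ² - 2 - 44 = 324 - 46 ≡ 65; y = λ·(2 - 65) - 39 ≡ 34. → (65, 34)
8P: (65, 34) + (44, 14). λ = (14 - 34)/(44 - 65) ≡ 51/50 mod 71. 50⁻¹ ≡ 27 (mod 71), so λ ≡ 28.
  x = λ² - 65 - 44 = 784 - 109 ≡ 36; y = λ·(65 - 36) - 34 ≡ 68. → (36, 68)
9P: (36, 68) + (44, 14). λ = (14 - 68)/(44 - 36) ≡ 17/8 mod 71. 8⁻¹ ≡ 9 (mod 71), so λ ≡ 11.
  x = λ² - 36 - 44 = 121 - 80 ≡ 41; y = λ·(36 - 41) - 68 ≡ 19. → (41, 19)
10P: (41, 19) + (44, 14). λ = (14 - 19)/(44 - 41) ≡ 66/3 mod 71. 3⁻¹ ≡ 24 (mod 71), so λ ≡ 22.
  x = λ² - 41 - 44 = 484 - 85 ≡ 44; y = λ·(41 - 44) - 19 ≡ 57. → (44, 57)
11P: (44, 57) + (44, 14): same x and y₁ ≡ -y₂, so the sum is the point at infinity.
11P = the point at infinity, so the order is 11.

11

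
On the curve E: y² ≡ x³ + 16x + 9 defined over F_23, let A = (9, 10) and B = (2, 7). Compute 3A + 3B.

First 3A:
Repeated addition: build up to 3A.
2A: tangent at (9, 10): λ = (3·9² + 16)/(2·10) ≡ 6/20. 20⁻¹ ≡ 15 (mod 23) since 20·15 = 300 ≡ 1, so λ ≡ 6·15 ≡ 21.
  x = λ² - 9 - 9 = 441 - 18 ≡ 9; y = λ·(9 - 9) - 10 ≡ 13. → (9, 13)
3A: (9, 13) + (9, 10): same x and y₁ ≡ -y₂, so the sum is the point at infinity.
3A = the point at infinity.
Next 3B:
Repeated addition: build up to 3B.
2B: tangent at (2, 7): λ = (3·2² + 16)/(2·7) ≡ 5/14. 14⁻¹ ≡ 5 (mod 23), so λ ≡ 5·5 ≡ 2.
  x = λ² - 2 - 2 = 4 - 4 ≡ 0; y = λ·(2 - 0) - 7 ≡ 20. → (0, 20)
3B: (0, 20) + (2, 7). λ = (7 - 20)/(2 - 0) ≡ 10/2 mod 23. 2⁻¹ ≡ 12 (mod 23), so λ ≡ 5.
  x = λ² - 0 - 2 = 25 - 2 ≡ 0; y = λ·(0 - 0) - 20 ≡ 3. → (0, 3)
3B = (0, 3).
Finally 3A + 3B:
the point at infinity + (0, 3) = (0, 3) (identity).

(0, 3)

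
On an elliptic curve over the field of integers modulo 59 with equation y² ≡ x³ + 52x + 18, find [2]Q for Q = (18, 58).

tangent at (18, 58): λ = (3·18² + 52)/(2·58) ≡ 21/57. 57⁻¹ ≡ 29 (mod 59), so λ ≡ 21·29 ≡ 19.
  x = λ² - 18 - 18 = 361 - 36 ≡ 30; y = λ·(18 - 30) - 58 ≡ 9. → (30, 9)

(30, 9)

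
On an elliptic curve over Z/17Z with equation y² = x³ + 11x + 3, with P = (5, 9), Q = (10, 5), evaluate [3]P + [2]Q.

First 3P:
Repeated addition: build up to 3P.
2P: tangent at (5, 9): λ = (3·5² + 11)/(2·9) ≡ 1/1. 1⁻¹ ≡ 1 (mod 17), so λ ≡ 1·1 ≡ 1.
  x = λ² - 5 - 5 = 1 - 10 ≡ 8; y = λ·(5 - 8) - 9 ≡ 5. → (8, 5)
3P: (8, 5) + (5, 9). λ = (9 - 5)/(5 - 8) ≡ 4/14 mod 17. 14⁻¹ ≡ 11 (mod 17), so λ ≡ 10.
  x = λ² - 8 - 5 = 100 - 13 ≡ 2; y = λ·(8 - 2) - 5 ≡ 4. → (2, 4)
3P = (2, 4).
Next 2Q:
Repeated addition: build up to 2Q.
2Q: tangent at (10, 5): λ = (3·10² + 11)/(2·5) ≡ 5/10. 10⁻¹ ≡ 12 (mod 17) since 10·12 = 120 ≡ 1, so λ ≡ 5·12 ≡ 9.
  x = λ² - 10 - 10 = 81 - 20 ≡ 10; y = λ·(10 - 10) - 5 ≡ 12. → (10, 12)
2Q = (10, 12).
Finally 3P + 2Q:
(2, 4) + (10, 12). λ = (12 - 4)/(10 - 2) ≡ 8/8 mod 17. 8⁻¹ ≡ 15 (mod 17) since 8·15 = 120 ≡ 1, so λ ≡ 1.
  x = λ² - 2 - 10 = 1 - 12 ≡ 6; y = λ·(2 - 6) - 4 ≡ 9. → (6, 9)

(6, 9)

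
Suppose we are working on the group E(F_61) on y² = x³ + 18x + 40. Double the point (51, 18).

tangent at (51, 18): λ = (3·51² + 18)/(2·18) ≡ 13/36. 36⁻¹ ≡ 39 (mod 61) since 36·39 = 1404 ≡ 1, so λ ≡ 13·39 ≡ 19.
  x = λ² - 51 - 51 = 361 - 102 ≡ 15; y = λ·(51 - 15) - 18 ≡ 56. → (15, 56)

(15, 56)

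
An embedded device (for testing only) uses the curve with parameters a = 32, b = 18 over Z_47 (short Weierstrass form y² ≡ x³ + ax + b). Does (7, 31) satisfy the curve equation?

yes

y² = 31² ≡ 21; x³ + 32x + 18 = 585 ≡ 21 (mod 47). 21 = 21.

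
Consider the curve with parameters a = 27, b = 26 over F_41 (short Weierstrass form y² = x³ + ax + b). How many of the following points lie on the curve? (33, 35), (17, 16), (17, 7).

1

(33, 35): 35² ≡ 36, rhs ≡ 36 → on.
(17, 16): 16² ≡ 10, rhs ≡ 27 → off.
(17, 7): 7² ≡ 8, rhs ≡ 27 → off.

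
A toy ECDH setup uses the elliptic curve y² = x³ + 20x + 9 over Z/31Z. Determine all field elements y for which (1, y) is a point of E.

none

x³ + 20x + 9 = 30 ≡ 30 (mod 31).
30 is a non-residue mod 31; no y exists.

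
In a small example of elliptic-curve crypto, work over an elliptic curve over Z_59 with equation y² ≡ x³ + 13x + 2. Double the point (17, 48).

(32, 21)

tangent at (17, 48): λ = (3·17² + 13)/(2·48) ≡ 54/37. 37⁻¹ ≡ 8 (mod 59), so λ ≡ 54·8 ≡ 19.
  x = λ² - 17 - 17 = 361 - 34 ≡ 32; y = λ·(17 - 32) - 48 ≡ 21. → (32, 21)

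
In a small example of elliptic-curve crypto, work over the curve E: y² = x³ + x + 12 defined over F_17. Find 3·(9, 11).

Write Q = (9, 11).
Repeated addition: build up to 3Q.
2Q: tangent at (9, 11): λ = (3·9² + 1)/(2·11) ≡ 6/5. 5⁻¹ ≡ 7 (mod 17), so λ ≡ 6·7 ≡ 8.
  x = λ² - 9 - 9 = 64 - 18 ≡ 12; y = λ·(9 - 12) - 11 ≡ 16. → (12, 16)
3Q: (12, 16) + (9, 11). λ = (11 - 16)/(9 - 12) ≡ 12/14 mod 17. 14⁻¹ ≡ 11 (mod 17) since 14·11 = 154 ≡ 1, so λ ≡ 13.
  x = λ² - 12 - 9 = 169 - 21 ≡ 12; y = λ·(12 - 12) - 16 ≡ 1. → (12, 1)

(12, 1)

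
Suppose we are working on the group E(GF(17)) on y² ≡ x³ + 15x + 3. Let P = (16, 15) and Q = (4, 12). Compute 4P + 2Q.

(7, 14)

First 4P:
Double-and-add on 4 = (100)₂. Start with P = (16, 15) for the leading 1-bit.
double: tangent at (16, 15): λ = (3·16² + 15)/(2·15) ≡ 1/13. 13⁻¹ ≡ 4 (mod 17) since 13·4 = 52 ≡ 1, so λ ≡ 1·4 ≡ 4.
  x = λ² - 16 - 16 = 16 - 32 ≡ 1; y = λ·(16 - 1) - 15 ≡ 11. → (1, 11)
double: tangent at (1, 11): λ = (3·1² + 15)/(2·11) ≡ 1/5. 5⁻¹ ≡ 7 (mod 17) since 5·7 = 35 ≡ 1, so λ ≡ 1·7 ≡ 7.
  x = λ² - 1 - 1 = 49 - 2 ≡ 13; y = λ·(1 - 13) - 11 ≡ 7. → (13, 7)
4P = (13, 7).
Next 2Q:
Repeated addition: build up to 2Q.
2Q: tangent at (4, 12): λ = (3·4² + 15)/(2·12) ≡ 12/7. 7⁻¹ ≡ 5 (mod 17), so λ ≡ 12·5 ≡ 9.
  x = λ² - 4 - 4 = 81 - 8 ≡ 5; y = λ·(4 - 5) - 12 ≡ 13. → (5, 13)
2Q = (5, 13).
Finally 4P + 2Q:
(13, 7) + (5, 13). λ = (13 - 7)/(5 - 13) ≡ 6/9 mod 17. 9⁻¹ ≡ 2 (mod 17), so λ ≡ 12.
  x = λ² - 13 - 5 = 144 - 18 ≡ 7; y = λ·(13 - 7) - 7 ≡ 14. → (7, 14)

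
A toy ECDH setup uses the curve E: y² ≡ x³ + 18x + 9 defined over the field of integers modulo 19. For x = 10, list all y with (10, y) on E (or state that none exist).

x³ + 18x + 9 = 1189 ≡ 11 (mod 19).
Square roots of 11 mod 19: 7 and 12 (since 7² = 49 ≡ 11).

7, 12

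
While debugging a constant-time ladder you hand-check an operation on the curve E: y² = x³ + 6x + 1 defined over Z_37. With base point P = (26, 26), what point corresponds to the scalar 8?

(34, 20)

Double-and-add on 8 = (1000)₂. Start with P = (26, 26) for the leading 1-bit.
double: tangent at (26, 26): λ = (3·26² + 6)/(2·26) ≡ 36/15. 15⁻¹ ≡ 5 (mod 37) since 15·5 = 75 ≡ 1, so λ ≡ 36·5 ≡ 32.
  x = λ² - 26 - 26 = 1024 - 52 ≡ 10; y = λ·(26 - 10) - 26 ≡ 5. → (10, 5)
double: tangent at (10, 5): λ = (3·10² + 6)/(2·5) ≡ 10/10. 10⁻¹ ≡ 26 (mod 37), so λ ≡ 10·26 ≡ 1.
  x = λ² - 10 - 10 = 1 - 20 ≡ 18; y = λ·(10 - 18) - 5 ≡ 24. → (18, 24)
double: tangent at (18, 24): λ = (3·18² + 6)/(2·24) ≡ 16/11. 11⁻¹ ≡ 27 (mod 37) since 11·27 = 297 ≡ 1, so λ ≡ 16·27 ≡ 25.
  x = λ² - 18 - 18 = 625 - 36 ≡ 34; y = λ·(18 - 34) - 24 ≡ 20. → (34, 20)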